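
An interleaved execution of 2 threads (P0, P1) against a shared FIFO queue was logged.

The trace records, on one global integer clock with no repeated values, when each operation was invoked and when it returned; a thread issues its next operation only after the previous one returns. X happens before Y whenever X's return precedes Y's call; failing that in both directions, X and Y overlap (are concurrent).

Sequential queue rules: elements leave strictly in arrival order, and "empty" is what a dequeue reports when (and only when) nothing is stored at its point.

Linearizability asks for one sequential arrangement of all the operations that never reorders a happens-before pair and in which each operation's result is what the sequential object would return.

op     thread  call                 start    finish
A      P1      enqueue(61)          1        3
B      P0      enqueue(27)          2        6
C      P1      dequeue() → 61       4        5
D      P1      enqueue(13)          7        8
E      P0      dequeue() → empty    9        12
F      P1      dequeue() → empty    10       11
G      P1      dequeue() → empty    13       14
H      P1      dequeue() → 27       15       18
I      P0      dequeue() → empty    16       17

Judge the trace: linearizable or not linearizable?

not linearizable

cut after 10 events: linearizable; cut after 11 events (F responds, time 11): not linearizable
no legal order exists: 3 real-time-consistent candidates over 5 completed FIFO queue operations, all rejected
include/drop combinations of the 1 pending operation (E) were all tried; none helps
one such order, A, B, C, D, F (pending dropped), breaks at step 5 where F dequeue() → empty is illegal
one such order, A, C, B, D, F (pending dropped), breaks at step 5 where F dequeue() → empty is illegal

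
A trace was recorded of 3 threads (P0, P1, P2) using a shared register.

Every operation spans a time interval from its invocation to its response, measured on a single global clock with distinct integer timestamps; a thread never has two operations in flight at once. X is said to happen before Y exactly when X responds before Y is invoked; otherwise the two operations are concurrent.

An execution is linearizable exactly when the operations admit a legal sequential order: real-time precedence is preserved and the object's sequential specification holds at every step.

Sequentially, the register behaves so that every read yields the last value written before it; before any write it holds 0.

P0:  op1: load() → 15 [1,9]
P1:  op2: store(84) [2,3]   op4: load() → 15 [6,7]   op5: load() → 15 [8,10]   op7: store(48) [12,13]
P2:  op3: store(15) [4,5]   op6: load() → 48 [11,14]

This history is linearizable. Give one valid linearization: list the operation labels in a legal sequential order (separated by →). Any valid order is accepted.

op2 → op3 → op1 → op4 → op5 → op7 → op6

after step 1 (op2 store(84)): value 84
after step 2 (op3 store(15)): value 15
after step 3 (op1 load() → 15): value 15
after step 4 (op4 load() → 15): value 15
after step 5 (op5 load() → 15): value 15
after step 6 (op7 store(48)): value 48
after step 7 (op6 load() → 48): value 48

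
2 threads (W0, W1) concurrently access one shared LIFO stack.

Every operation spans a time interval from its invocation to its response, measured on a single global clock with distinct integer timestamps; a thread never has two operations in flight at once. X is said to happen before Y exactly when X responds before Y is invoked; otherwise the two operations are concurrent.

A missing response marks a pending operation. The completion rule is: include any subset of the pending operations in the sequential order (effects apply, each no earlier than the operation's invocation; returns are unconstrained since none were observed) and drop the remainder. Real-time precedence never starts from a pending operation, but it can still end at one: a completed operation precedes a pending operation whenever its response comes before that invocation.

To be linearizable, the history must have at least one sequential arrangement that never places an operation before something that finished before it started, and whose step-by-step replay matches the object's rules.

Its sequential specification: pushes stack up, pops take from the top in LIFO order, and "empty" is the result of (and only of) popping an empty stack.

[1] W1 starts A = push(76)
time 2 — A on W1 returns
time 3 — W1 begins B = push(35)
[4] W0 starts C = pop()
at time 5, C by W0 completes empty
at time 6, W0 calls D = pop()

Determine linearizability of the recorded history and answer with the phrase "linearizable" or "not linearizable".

not linearizable

cut after 4 events: linearizable; cut after 5 events (C responds, time 5): not linearizable
the sole real-time-consistent order of 2 completed operations fails the LIFO stack replay
no completion choice of the 1 pending operation (B) rescues it — every subset was tried
for example A, C (pending dropped) fails at step 2: C pop() → empty is not legal there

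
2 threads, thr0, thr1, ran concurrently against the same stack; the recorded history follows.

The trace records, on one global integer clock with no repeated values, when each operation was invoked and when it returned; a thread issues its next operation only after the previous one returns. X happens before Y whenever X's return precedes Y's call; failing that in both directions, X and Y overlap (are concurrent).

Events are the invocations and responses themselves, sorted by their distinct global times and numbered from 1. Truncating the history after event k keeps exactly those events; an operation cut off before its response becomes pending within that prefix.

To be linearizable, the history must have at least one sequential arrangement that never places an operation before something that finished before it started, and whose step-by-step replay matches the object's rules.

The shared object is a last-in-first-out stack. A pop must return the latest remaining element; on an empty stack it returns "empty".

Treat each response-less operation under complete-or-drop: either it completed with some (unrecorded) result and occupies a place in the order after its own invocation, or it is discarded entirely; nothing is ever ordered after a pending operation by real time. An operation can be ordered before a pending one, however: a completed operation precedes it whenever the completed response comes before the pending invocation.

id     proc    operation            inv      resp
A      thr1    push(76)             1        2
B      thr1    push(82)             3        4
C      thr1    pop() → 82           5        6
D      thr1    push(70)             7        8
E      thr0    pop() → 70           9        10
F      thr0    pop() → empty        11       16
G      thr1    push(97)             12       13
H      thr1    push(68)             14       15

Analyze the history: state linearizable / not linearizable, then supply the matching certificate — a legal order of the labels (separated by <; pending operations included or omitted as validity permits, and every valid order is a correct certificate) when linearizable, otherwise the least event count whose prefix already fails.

events 1..15 are fine; event 16 — the response of F at time 16 — makes the prefix non-linearizable
checked exhaustively: 3 real-time-consistent orders of 8 completed operations, zero legal stack replays
take A, B, C, D, E, F, G, H: step 6 already fails, because F pop() → empty cannot occur there
take A, B, C, D, E, G, F, H: step 7 already fails, because F pop() → empty cannot occur there

not linearizable — minimal violating prefix: 16 events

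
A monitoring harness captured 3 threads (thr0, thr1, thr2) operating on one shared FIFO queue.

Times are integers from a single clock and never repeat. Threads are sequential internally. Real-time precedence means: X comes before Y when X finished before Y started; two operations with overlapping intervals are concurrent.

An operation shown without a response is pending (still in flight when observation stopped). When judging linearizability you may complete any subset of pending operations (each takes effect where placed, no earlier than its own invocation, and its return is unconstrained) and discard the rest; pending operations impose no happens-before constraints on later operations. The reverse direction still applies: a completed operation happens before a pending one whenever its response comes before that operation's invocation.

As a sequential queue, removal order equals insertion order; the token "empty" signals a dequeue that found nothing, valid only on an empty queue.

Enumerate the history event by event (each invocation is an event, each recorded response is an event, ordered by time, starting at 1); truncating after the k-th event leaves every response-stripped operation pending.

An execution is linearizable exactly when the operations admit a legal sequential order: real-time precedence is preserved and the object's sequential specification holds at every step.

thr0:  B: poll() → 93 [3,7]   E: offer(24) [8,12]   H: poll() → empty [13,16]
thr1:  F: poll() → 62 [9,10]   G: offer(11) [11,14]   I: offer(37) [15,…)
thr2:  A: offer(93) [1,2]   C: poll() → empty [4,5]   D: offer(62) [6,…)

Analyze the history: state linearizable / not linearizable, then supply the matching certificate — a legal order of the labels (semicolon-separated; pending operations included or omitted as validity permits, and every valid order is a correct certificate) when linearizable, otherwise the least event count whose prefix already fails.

the violation lands at event 16, H's response at time 16: events 1..15 linearize, events 1..16 do not
checked exhaustively: 10 real-time-consistent orders of 7 completed operations, zero legal FIFO queue replays
no completion choice of the 2 pending operations (D, I) rescues it — every subset was tried
sample order A, B, C, E, F, G, H (pending dropped) stalls at step 5 — F poll() → 62 has no legal effect
sample order A, B, C, E, F, H, G (pending dropped) stalls at step 5 — F poll() → 62 has no legal effect

not linearizable — minimal violating prefix: 16 events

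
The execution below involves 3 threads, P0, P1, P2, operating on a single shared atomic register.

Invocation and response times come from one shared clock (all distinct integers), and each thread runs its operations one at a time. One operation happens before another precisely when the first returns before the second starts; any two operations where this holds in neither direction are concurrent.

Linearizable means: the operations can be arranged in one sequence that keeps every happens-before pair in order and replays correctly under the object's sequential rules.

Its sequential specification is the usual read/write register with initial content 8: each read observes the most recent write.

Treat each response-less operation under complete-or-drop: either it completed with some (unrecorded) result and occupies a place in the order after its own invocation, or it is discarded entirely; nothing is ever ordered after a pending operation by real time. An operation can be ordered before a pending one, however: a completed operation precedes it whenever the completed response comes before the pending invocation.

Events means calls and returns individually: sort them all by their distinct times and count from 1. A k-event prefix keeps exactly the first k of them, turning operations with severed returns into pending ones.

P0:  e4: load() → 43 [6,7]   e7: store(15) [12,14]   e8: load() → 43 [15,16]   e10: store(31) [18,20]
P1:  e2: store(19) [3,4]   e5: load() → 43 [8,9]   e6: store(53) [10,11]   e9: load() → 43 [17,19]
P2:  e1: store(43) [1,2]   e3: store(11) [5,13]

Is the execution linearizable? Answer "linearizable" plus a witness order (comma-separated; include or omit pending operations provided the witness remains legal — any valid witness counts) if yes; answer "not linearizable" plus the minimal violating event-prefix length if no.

through event 6 a valid linearization exists; event 7 (e4 responding at time 7) ends that
one real-time candidate order over the 3 completed operations — the atomic register replay rejects it
include/drop combinations of the 1 pending operation (e3) were all tried; none helps
e.g. e1, e2, e4 (pending dropped): illegal at step 3, since e4 load() → 43 cannot apply there

not linearizable — minimal violating prefix: 7 events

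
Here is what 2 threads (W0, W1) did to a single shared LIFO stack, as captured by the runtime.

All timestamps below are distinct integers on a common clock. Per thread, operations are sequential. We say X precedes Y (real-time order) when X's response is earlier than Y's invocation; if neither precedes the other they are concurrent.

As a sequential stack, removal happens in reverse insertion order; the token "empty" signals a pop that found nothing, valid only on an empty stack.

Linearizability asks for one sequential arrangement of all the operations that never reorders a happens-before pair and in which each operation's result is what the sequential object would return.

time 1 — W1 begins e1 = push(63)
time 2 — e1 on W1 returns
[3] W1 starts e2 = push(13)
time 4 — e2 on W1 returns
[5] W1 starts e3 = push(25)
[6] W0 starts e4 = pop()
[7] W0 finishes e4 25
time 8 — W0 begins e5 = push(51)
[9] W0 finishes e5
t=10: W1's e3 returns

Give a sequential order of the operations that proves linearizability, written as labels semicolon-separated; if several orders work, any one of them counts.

step 1: e1 push(63) — stack <63>
step 2: e2 push(13) — stack <63,13>
step 3: e3 push(25) — stack <63,13,25>
step 4: e4 pop() → 25 — stack <63,13>
step 5: e5 push(51) — stack <63,13,51>

e1; e2; e3; e4; e5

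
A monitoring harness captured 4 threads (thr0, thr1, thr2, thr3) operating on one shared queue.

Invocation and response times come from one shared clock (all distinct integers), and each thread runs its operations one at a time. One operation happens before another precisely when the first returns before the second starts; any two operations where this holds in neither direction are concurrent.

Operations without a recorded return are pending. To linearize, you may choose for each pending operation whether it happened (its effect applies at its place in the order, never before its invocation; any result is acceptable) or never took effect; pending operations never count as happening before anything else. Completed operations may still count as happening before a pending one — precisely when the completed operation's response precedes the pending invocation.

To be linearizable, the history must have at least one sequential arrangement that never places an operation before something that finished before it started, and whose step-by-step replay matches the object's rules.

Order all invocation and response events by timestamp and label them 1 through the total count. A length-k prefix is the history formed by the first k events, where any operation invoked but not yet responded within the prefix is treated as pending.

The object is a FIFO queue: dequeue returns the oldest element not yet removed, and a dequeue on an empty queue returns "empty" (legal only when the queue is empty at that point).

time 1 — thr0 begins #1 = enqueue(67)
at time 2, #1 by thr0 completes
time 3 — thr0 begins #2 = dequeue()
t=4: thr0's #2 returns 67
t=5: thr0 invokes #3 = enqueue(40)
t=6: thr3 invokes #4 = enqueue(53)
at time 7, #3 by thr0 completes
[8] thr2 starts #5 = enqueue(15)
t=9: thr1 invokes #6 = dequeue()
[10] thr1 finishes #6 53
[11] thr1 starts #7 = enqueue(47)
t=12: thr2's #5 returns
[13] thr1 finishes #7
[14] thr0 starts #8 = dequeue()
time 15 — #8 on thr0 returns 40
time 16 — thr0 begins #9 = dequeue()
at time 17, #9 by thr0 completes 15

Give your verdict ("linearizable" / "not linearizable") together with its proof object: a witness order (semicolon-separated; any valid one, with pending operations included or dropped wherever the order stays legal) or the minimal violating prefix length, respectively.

linearizable — witness: #1; #2; #4; #3; #5; #6; #7; #8; #9

step 1: #1 enqueue(67) — queue <67>
step 2: #2 dequeue() → 67 — queue <>
step 3: #4 enqueue(53) (pending, included) — queue <53>
step 4: #3 enqueue(40) — queue <53,40>
step 5: #5 enqueue(15) — queue <53,40,15>
step 6: #6 dequeue() → 53 — queue <40,15>
step 7: #7 enqueue(47) — queue <40,15,47>
step 8: #8 dequeue() → 40 — queue <15,47>
step 9: #9 dequeue() → 15 — queue <47>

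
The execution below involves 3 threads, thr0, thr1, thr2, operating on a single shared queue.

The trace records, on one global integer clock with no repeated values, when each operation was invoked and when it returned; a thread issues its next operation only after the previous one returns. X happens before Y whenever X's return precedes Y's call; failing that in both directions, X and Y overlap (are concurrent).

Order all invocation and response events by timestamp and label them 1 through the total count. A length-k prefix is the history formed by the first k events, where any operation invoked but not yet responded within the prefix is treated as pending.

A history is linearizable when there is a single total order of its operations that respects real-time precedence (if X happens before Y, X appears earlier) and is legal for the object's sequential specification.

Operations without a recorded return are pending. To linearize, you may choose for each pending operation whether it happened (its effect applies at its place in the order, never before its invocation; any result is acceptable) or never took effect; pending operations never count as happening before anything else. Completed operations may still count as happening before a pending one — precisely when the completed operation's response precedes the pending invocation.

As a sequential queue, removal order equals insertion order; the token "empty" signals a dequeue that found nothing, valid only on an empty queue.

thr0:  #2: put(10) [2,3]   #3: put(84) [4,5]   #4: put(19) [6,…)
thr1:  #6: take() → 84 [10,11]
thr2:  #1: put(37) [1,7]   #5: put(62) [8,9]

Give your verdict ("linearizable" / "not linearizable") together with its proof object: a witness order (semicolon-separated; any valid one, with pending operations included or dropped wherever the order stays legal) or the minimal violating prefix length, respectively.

prefix check: 1..10 passes, 1..11 fails once #6's time-11 response joins
all 3 real-time-respecting orders fail — 5 completed queue operations, no legal replay
no completion choice of the 1 pending operation (#4) rescues it — every subset was tried
sample order #1, #2, #3, #5, #6 (pending dropped) stalls at step 5 — #6 take() → 84 has no legal effect
sample order #2, #1, #3, #5, #6 (pending dropped) stalls at step 5 — #6 take() → 84 has no legal effect

not linearizable — minimal violating prefix: 11 events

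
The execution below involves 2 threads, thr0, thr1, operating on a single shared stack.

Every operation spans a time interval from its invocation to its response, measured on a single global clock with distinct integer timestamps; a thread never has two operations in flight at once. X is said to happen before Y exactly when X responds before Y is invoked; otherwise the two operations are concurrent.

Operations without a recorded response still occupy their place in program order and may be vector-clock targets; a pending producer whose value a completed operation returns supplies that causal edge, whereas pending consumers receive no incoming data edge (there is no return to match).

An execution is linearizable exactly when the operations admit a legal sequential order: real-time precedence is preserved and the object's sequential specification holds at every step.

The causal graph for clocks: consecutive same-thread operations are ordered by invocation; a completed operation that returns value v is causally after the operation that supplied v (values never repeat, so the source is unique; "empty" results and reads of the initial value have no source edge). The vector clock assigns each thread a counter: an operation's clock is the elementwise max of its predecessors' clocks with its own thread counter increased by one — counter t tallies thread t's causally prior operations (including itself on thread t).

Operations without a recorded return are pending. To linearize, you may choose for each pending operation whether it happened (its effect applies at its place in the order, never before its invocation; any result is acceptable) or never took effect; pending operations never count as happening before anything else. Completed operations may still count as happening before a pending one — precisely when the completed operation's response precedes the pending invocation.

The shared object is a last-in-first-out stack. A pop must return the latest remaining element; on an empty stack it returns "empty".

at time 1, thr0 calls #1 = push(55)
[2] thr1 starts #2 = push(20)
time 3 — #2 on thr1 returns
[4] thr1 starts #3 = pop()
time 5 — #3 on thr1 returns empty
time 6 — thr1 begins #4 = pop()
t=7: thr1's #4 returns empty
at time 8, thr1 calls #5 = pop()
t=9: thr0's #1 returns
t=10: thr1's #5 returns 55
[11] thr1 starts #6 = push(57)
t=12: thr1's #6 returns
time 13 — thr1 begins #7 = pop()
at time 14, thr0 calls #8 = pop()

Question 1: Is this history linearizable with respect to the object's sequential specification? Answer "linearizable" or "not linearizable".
cut after 4 events: linearizable; cut after 5 events (#3 responds, time 5): not linearizable
the completed operations (2 total) allow one real-time order; the stack replay rejects it
completion choices over the 1 pending operation (#1) were checked; none helps
for example #2, #3 (pending dropped) fails at step 2: #3 pop() → empty is not legal there

not linearizable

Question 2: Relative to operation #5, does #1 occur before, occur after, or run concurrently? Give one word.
Answer: concurrent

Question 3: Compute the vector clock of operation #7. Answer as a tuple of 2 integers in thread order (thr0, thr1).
Answer: (1, 6)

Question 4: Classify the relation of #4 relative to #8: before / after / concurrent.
Answer: before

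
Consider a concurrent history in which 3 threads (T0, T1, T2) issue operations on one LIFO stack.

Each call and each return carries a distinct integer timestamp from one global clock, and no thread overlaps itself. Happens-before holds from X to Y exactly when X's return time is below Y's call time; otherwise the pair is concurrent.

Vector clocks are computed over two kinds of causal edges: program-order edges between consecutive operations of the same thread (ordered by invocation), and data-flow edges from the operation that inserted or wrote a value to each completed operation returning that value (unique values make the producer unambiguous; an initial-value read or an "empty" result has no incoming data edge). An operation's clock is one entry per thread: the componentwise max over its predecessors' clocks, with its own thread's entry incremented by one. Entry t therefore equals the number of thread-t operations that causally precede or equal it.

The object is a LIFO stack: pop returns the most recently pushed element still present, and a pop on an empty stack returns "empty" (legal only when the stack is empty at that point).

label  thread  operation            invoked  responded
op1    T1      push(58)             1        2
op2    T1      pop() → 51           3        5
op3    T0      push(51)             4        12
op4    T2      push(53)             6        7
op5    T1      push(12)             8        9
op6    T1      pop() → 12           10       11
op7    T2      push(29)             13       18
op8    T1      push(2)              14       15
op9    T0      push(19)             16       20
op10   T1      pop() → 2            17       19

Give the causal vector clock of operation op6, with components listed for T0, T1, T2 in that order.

(1, 4, 0)

invoked at 6, op4 has no predecessors; its own T2 bump gives (0, 0, 1)
invoked at 1, op1 has no predecessors; its own T1 bump gives (0, 1, 0)
invoked at 4, op3 has no predecessors; its own T0 bump gives (1, 0, 0)
merge at op7 (invoked 13): VC(op4)=(0, 0, 1), own-thread bump on T2 → (0, 0, 2)
merge at op9 (invoked 16): VC(op3)=(1, 0, 0), own-thread bump on T0 → (2, 0, 0)
merge at op2 (invoked 3): VC(op1)=(0, 1, 0), VC(op3)=(1, 0, 0), own-thread bump on T1 → (1, 2, 0)
merge at op5 (invoked 8): VC(op2)=(1, 2, 0), own-thread bump on T1 → (1, 3, 0)
merge at op6 (invoked 10): VC(op5)=(1, 3, 0), own-thread bump on T1 → (1, 4, 0)
merge at op8 (invoked 14): VC(op6)=(1, 4, 0), own-thread bump on T1 → (1, 5, 0)
merge at op10 (invoked 17): VC(op8)=(1, 5, 0), own-thread bump on T1 → (1, 6, 0)
target: VC(op6) = (1, 4, 0)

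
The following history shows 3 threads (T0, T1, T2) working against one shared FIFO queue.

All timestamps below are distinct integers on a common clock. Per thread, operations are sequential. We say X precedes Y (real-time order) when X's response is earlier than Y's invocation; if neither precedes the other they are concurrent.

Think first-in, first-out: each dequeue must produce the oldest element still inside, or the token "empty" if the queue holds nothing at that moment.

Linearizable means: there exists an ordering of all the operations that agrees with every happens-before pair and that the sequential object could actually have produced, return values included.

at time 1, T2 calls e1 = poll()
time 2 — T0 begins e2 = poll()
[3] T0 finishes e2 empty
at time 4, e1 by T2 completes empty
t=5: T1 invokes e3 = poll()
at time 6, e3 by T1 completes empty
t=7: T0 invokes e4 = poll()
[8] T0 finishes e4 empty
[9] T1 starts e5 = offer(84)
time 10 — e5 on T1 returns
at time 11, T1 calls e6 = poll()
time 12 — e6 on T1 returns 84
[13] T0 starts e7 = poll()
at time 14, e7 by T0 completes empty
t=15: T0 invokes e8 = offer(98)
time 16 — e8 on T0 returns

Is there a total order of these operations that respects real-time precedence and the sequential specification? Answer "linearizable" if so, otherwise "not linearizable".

linearizable

witness order: e1, e2, e3, e4, e5, e6, e7, e8
1. e1 poll() → empty, leaving queue <>
2. e2 poll() → empty, leaving queue <>
3. e3 poll() → empty, leaving queue <>
4. e4 poll() → empty, leaving queue <>
5. e5 offer(84), leaving queue <84>
6. e6 poll() → 84, leaving queue <>
7. e7 poll() → empty, leaving queue <>
8. e8 offer(98), leaving queue <98>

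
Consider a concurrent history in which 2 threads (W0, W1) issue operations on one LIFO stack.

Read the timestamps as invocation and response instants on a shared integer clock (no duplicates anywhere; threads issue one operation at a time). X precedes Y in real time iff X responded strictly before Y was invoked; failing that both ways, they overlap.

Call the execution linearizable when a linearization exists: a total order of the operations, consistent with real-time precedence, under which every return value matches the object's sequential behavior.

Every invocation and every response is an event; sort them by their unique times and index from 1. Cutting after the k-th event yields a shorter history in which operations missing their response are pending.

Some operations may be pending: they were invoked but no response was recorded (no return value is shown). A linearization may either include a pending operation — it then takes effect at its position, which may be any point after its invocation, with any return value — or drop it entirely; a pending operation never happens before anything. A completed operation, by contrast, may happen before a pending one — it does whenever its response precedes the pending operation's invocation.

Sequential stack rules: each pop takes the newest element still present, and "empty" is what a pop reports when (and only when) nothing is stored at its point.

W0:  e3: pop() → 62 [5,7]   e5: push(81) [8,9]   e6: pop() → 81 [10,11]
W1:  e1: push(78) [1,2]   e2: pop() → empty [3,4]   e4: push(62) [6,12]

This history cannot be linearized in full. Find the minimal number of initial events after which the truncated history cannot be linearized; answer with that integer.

4

one valid order for events 1..3 is e1:
1. e1 push(78), leaving stack <78>
include event 4 — e2 responding at 4 — and every candidate order breaks
for example e1, e2 fails at step 2: e2 pop() → empty is not legal there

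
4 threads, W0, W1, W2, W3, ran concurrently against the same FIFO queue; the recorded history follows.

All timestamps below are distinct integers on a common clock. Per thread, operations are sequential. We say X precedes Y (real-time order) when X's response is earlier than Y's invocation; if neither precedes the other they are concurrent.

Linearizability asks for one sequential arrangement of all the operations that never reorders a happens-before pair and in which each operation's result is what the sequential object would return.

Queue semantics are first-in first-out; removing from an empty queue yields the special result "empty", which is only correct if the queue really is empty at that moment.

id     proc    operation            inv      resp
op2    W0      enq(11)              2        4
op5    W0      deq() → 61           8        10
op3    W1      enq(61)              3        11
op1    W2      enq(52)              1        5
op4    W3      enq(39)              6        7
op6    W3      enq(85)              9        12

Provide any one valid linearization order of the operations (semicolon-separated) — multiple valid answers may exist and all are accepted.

op3; op1; op2; op4; op5; op6

1. op3 enq(61), leaving queue <61>
2. op1 enq(52), leaving queue <61,52>
3. op2 enq(11), leaving queue <61,52,11>
4. op4 enq(39), leaving queue <61,52,11,39>
5. op5 deq() → 61, leaving queue <52,11,39>
6. op6 enq(85), leaving queue <52,11,39,85>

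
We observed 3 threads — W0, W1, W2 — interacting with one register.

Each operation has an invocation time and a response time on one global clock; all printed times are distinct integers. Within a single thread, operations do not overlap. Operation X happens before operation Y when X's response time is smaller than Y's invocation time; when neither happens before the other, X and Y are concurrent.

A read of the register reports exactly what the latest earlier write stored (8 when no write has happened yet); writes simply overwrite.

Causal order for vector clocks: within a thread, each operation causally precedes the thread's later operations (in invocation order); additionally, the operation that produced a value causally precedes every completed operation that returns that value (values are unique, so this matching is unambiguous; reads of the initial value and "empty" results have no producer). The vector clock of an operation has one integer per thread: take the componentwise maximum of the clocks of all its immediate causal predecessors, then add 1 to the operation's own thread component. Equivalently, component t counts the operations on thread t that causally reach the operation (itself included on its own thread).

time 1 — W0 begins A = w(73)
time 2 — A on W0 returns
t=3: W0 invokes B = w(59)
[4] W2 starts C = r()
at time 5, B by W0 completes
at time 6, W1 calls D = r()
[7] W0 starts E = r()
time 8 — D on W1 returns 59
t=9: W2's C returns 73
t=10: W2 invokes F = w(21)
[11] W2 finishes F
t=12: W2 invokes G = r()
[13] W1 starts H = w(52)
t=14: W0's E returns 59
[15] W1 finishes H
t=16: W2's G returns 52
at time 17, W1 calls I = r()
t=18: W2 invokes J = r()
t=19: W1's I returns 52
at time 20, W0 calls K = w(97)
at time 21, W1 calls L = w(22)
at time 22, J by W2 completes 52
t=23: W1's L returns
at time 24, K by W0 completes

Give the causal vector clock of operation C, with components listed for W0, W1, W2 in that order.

(1, 0, 1)

no predecessors for A (invoked 1): W0 increments from zero → (1, 0, 0)
C, invoked 4, takes VC(A)=(1, 0, 0) under max, adds 1 for W2 → (1, 0, 1)
B, invoked 3, takes VC(A)=(1, 0, 0) under max, adds 1 for W0 → (2, 0, 0)
F, invoked 10, takes VC(C)=(1, 0, 1) under max, adds 1 for W2 → (1, 0, 2)
D, invoked 6, takes VC(B)=(2, 0, 0) under max, adds 1 for W1 → (2, 1, 0)
E, invoked 7, takes VC(B)=(2, 0, 0) under max, adds 1 for W0 → (3, 0, 0)
H, invoked 13, takes VC(D)=(2, 1, 0) under max, adds 1 for W1 → (2, 2, 0)
K, invoked 20, takes VC(E)=(3, 0, 0) under max, adds 1 for W0 → (4, 0, 0)
I, invoked 17, takes VC(H)=(2, 2, 0) under max, adds 1 for W1 → (2, 3, 0)
L, invoked 21, takes VC(I)=(2, 3, 0) under max, adds 1 for W1 → (2, 4, 0)
G, invoked 12, takes VC(F)=(1, 0, 2), VC(H)=(2, 2, 0) under max, adds 1 for W2 → (2, 2, 3)
J, invoked 18, takes VC(G)=(2, 2, 3), VC(H)=(2, 2, 0) under max, adds 1 for W2 → (2, 2, 4)
target: VC(C) = (1, 0, 1)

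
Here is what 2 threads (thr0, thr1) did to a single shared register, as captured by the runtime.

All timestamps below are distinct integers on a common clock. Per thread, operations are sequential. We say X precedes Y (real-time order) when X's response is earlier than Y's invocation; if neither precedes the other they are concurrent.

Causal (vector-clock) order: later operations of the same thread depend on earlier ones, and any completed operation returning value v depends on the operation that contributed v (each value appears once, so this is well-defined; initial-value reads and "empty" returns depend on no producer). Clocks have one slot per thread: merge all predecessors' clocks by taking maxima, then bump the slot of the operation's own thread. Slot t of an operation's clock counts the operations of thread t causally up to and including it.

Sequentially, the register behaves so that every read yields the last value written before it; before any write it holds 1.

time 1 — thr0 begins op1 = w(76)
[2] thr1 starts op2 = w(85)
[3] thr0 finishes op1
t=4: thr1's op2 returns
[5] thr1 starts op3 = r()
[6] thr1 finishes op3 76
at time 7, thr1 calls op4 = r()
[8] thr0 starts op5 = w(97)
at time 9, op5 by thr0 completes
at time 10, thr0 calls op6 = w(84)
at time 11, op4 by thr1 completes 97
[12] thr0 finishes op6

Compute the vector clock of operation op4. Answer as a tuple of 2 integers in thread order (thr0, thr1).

(2, 3)

root op op2, invoked 2: fresh clock plus thr1's own tick → (0, 1)
root op op1, invoked 1: fresh clock plus thr0's own tick → (1, 0)
from VC(op1)=(1, 0), op5 (invoked 8) maxes components and bumps thr0 → (2, 0)
from VC(op1)=(1, 0), VC(op2)=(0, 1), op3 (invoked 5) maxes components and bumps thr1 → (1, 2)
from VC(op5)=(2, 0), op6 (invoked 10) maxes components and bumps thr0 → (3, 0)
from VC(op3)=(1, 2), VC(op5)=(2, 0), op4 (invoked 7) maxes components and bumps thr1 → (2, 3)
target: VC(op4) = (2, 3)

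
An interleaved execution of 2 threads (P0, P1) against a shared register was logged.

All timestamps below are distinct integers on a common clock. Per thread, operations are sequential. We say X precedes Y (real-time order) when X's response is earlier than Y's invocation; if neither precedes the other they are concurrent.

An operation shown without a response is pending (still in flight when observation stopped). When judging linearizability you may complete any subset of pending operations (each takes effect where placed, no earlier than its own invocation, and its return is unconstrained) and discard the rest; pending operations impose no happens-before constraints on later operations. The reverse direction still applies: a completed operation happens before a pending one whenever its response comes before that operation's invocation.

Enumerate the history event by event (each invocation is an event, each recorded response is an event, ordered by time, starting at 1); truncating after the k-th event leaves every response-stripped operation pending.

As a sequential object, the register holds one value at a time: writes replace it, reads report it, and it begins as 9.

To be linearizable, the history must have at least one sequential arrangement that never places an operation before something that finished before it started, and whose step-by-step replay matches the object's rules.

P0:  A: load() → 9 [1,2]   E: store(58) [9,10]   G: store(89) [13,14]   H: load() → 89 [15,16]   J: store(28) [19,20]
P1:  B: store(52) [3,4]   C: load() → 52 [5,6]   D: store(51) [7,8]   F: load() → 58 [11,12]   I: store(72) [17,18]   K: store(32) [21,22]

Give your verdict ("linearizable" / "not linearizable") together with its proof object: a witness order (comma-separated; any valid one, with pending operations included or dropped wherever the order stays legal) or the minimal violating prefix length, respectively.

linearizable — witness: A, B, C, D, E, F, G, H, I, J, K

1. A load() → 9, leaving value 9
2. B store(52), leaving value 52
3. C load() → 52, leaving value 52
4. D store(51), leaving value 51
5. E store(58), leaving value 58
6. F load() → 58, leaving value 58
7. G store(89), leaving value 89
8. H load() → 89, leaving value 89
9. I store(72), leaving value 72
10. J store(28), leaving value 28
11. K store(32), leaving value 32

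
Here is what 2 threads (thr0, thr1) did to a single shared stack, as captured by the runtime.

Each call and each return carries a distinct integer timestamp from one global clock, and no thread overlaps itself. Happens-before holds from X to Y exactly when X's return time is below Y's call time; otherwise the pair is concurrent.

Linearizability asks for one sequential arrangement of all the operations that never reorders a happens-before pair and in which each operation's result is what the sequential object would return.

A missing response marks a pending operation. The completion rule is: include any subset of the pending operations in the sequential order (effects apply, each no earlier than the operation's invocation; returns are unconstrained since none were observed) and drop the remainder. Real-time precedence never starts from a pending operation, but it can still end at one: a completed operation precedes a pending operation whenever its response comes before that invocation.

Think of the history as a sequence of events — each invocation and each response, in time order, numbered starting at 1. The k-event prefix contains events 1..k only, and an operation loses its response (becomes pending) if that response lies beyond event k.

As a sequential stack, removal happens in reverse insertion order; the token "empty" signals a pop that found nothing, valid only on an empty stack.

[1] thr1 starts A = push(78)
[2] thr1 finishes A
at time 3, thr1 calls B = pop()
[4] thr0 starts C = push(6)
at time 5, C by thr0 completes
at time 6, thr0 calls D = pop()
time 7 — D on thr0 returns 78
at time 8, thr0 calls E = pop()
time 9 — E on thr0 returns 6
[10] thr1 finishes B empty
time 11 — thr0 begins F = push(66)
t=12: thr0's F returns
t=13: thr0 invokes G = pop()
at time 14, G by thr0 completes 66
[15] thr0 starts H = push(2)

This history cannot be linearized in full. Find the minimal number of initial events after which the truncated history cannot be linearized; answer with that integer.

a valid linearization of events 1..8 exists, for instance A, C, B, D:
after step 1 (A push(78)): stack <78>
after step 2 (C push(6)): stack <78,6>
after step 3 (B pop() (pending, included)): stack <78>
after step 4 (D pop() → 78): stack <>
once event 9 joins (E's response, time 9), exhaustive search finds no witness
completion choices over the 1 pending operation (B) were checked; none helps
take A, C, D, E (pending dropped): step 3 already fails, because D pop() → 78 cannot occur there

9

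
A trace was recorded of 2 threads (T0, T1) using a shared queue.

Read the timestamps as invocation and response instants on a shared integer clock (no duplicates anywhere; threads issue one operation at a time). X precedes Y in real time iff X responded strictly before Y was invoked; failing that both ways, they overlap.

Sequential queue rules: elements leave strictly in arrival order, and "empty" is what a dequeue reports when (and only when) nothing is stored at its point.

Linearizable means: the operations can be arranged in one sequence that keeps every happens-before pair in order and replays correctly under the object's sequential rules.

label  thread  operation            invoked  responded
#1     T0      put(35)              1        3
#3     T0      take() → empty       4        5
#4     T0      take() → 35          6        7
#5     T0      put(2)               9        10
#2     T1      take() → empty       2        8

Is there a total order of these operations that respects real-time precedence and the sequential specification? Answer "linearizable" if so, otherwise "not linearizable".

prefix check: 1..6 passes, 1..7 fails once #4's time-7 response joins
one real-time candidate order over the 3 completed operations — the queue replay rejects it
every completion of the 1 pending operation (#2) was checked; none linearizes
e.g. #1, #3, #4 (pending dropped): illegal at step 2, since #3 take() → empty cannot apply there

not linearizable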